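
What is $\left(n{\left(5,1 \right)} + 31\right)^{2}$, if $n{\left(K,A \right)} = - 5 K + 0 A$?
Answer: $36$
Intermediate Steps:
$n{\left(K,A \right)} = - 5 K$ ($n{\left(K,A \right)} = - 5 K + 0 = - 5 K$)
$\left(n{\left(5,1 \right)} + 31\right)^{2} = \left(\left(-5\right) 5 + 31\right)^{2} = \left(-25 + 31\right)^{2} = 6^{2} = 36$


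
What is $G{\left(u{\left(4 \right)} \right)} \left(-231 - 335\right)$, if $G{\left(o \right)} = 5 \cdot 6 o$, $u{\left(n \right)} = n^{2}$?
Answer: $-271680$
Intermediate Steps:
$G{\left(o \right)} = 30 o$
$G{\left(u{\left(4 \right)} \right)} \left(-231 - 335\right) = 30 \cdot 4^{2} \left(-231 - 335\right) = 30 \cdot 16 \left(-566\right) = 480 \left(-566\right) = -271680$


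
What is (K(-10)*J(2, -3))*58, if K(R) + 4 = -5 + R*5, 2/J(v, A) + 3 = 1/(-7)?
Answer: 23954/11 ≈ 2177.6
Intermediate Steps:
J(v, A) = -7/11 (J(v, A) = 2/(-3 + 1/(-7)) = 2/(-3 - ⅐) = 2/(-22/7) = 2*(-7/22) = -7/11)
K(R) = -9 + 5*R (K(R) = -4 + (-5 + R*5) = -4 + (-5 + 5*R) = -9 + 5*R)
(K(-10)*J(2, -3))*58 = ((-9 + 5*(-10))*(-7/11))*58 = ((-9 - 50)*(-7/11))*58 = -59*(-7/11)*58 = (413/11)*58 = 23954/11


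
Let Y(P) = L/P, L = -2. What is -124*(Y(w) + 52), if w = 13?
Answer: -83576/13 ≈ -6428.9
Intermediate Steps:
Y(P) = -2/P
-124*(Y(w) + 52) = -124*(-2/13 + 52) = -124*674/13 = -83576/13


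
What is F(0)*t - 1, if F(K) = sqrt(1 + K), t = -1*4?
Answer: -5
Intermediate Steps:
t = -4
F(0)*t - 1 = sqrt(1 + 0)*(-4) - 1 = sqrt(1)*(-4) - 1 = 1*(-4) - 1 = -4 - 1 = -5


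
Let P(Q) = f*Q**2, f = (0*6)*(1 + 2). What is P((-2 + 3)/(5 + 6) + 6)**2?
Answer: 0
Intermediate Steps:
f = 0 (f = 0*3 = 0)
P(Q) = 0 (P(Q) = 0*Q**2 = 0)
P((-2 + 3)/(5 + 6) + 6)**2 = 0**2 = 0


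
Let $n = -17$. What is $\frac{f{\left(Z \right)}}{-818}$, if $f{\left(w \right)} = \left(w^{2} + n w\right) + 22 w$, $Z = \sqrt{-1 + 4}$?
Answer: $- \frac{3}{818} - \frac{5 \sqrt{3}}{818} \approx -0.014255$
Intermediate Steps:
$Z = \sqrt{3} \approx 1.732$
$f{\left(w \right)} = w^{2} + 5 w$ ($f{\left(w \right)} = \left(w^{2} - 17 w\right) + 22 w = w^{2} + 5 w$)
$\frac{f{\left(Z \right)}}{-818} = \frac{\sqrt{3} \left(5 + \sqrt{3}\right)}{-818} = \sqrt{3} \left(5 + \sqrt{3}\right) \left(- \frac{1}{818}\right) = - \frac{\sqrt{3} \left(5 + \sqrt{3}\right)}{818}$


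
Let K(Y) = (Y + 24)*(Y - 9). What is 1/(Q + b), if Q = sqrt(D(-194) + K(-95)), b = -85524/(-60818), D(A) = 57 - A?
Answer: -433449886/2352770500597 + 924707281*sqrt(7635)/7058311501791 ≈ 0.011263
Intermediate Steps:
K(Y) = (-9 + Y)*(24 + Y) (K(Y) = (24 + Y)*(-9 + Y) = (-9 + Y)*(24 + Y))
b = 42762/30409 (b = -85524*(-1/60818) = 42762/30409 ≈ 1.4062)
Q = sqrt(7635) (Q = sqrt((57 - 1*(-194)) + (-216 + (-95)**2 + 15*(-95))) = sqrt((57 + 194) + (-216 + 9025 - 1425)) = sqrt(251 + 7384) = sqrt(7635) ≈ 87.379)
1/(Q + b) = 1/(sqrt(7635) + 42762/30409) = 1/(42762/30409 + sqrt(7635))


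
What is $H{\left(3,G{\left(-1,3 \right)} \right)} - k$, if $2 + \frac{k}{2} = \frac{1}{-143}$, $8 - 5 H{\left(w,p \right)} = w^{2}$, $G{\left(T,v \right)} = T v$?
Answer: $\frac{2727}{715} \approx 3.814$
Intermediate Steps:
$H{\left(w,p \right)} = \frac{8}{5} - \frac{w^{2}}{5}$
$k = - \frac{574}{143}$ ($k = -4 + \frac{2}{-143} = -4 + 2 \left(- \frac{1}{143}\right) = -4 - \frac{2}{143} = - \frac{574}{143} \approx -4.014$)
$H{\left(3,G{\left(-1,3 \right)} \right)} - k = \left(\frac{8}{5} - \frac{3^{2}}{5}\right) - - \frac{574}{143} = \left(\frac{8}{5} - \frac{9}{5}\right) + \frac{574}{143} = - \frac{1}{5} + \frac{574}{143} = \frac{2727}{715}$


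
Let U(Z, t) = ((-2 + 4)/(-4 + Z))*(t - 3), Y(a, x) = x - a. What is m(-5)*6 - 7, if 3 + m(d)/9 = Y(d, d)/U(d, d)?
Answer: -169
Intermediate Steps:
U(Z, t) = 2*(-3 + t)/(-4 + Z) (U(Z, t) = (2/(-4 + Z))*(-3 + t) = 2*(-3 + t)/(-4 + Z))
m(d) = -27 (m(d) = -27 + 9*((d - d)/((2*(-3 + d)/(-4 + d)))) = -27 + 9*(0*((-4 + d)/(2*(-3 + d)))) = -27 + 9*0 = -27 + 0 = -27)
m(-5)*6 - 7 = -27*6 - 7 = -162 - 7 = -169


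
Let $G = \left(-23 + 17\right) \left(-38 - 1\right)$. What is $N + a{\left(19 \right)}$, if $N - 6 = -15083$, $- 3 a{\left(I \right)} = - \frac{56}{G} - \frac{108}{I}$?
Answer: $- \frac{100535345}{6669} \approx -15075.0$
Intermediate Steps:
$G = 234$ ($G = \left(-6\right) \left(-39\right) = 234$)
$a{\left(I \right)} = \frac{28}{351} + \frac{36}{I}$ ($a{\left(I \right)} = - \frac{- \frac{56}{234} - \frac{108}{I}}{3} = - \frac{\left(-56\right) \frac{1}{234} - \frac{108}{I}}{3} = - \frac{- \frac{28}{117} - \frac{108}{I}}{3} = \frac{28}{351} + \frac{36}{I}$)
$N = -15077$ ($N = 6 - 15083 = -15077$)
$N + a{\left(19 \right)} = -15077 + \left(\frac{28}{351} + \frac{36}{19}\right) = -15077 + \frac{13168}{6669} = - \frac{100535345}{6669}$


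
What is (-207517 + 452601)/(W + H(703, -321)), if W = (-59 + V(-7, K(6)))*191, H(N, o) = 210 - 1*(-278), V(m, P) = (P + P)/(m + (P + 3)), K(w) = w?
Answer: -245084/9635 ≈ -25.437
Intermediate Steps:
V(m, P) = 2*P/(3 + P + m) (V(m, P) = (2*P)/(m + (3 + P)) = (2*P)/(3 + P + m) = 2*P/(3 + P + m))
H(N, o) = 488 (H(N, o) = 210 + 278 = 488)
W = -10123 (W = (-59 + 2*6/(3 + 6 - 7))*191 = (-59 + 2*6/2)*191 = (-59 + 2*6*(½))*191 = (-59 + 6)*191 = -53*191 = -10123)
(-207517 + 452601)/(W + H(703, -321)) = (-207517 + 452601)/(-10123 + 488) = 245084/(-9635) = 245084*(-1/9635) = -245084/9635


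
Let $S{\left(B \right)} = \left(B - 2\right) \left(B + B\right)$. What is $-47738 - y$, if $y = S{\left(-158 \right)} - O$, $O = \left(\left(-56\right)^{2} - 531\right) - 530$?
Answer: $-96223$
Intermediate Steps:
$O = 2075$ ($O = \left(3136 - 531\right) - 530 = 2605 - 530 = 2075$)
$S{\left(B \right)} = 2 B \left(-2 + B\right)$ ($S{\left(B \right)} = \left(-2 + B\right) 2 B = 2 B \left(-2 + B\right)$)
$y = 48485$ ($y = 2 \left(-158\right) \left(-2 - 158\right) - 2075 = 2 \left(-158\right) \left(-160\right) - 2075 = 50560 - 2075 = 48485$)
$-47738 - y = -47738 - 48485 = -96223$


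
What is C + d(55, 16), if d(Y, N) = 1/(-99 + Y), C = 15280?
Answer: 672319/44 ≈ 15280.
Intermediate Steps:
C + d(55, 16) = 15280 + 1/(-99 + 55) = 15280 + 1/(-44) = 15280 - 1/44 = 672319/44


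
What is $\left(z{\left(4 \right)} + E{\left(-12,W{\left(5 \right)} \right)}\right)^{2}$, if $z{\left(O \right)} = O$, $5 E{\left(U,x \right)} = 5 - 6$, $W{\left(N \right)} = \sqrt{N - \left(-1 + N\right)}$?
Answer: $\frac{361}{25} \approx 14.44$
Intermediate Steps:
$W{\left(N \right)} = 1$ ($W{\left(N \right)} = \sqrt{1} = 1$)
$E{\left(U,x \right)} = - \frac{1}{5}$ ($E{\left(U,x \right)} = \frac{5 - 6}{5} = \frac{1}{5} \left(-1\right) = - \frac{1}{5}$)
$\left(z{\left(4 \right)} + E{\left(-12,W{\left(5 \right)} \right)}\right)^{2} = \left(4 - \frac{1}{5}\right)^{2} = \left(\frac{19}{5}\right)^{2} = \frac{361}{25}$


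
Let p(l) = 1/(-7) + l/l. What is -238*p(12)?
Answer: -204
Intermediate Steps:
p(l) = 6/7 (p(l) = 1*(-⅐) + 1 = -⅐ + 1 = 6/7)
-238*p(12) = -238*6/7 = -204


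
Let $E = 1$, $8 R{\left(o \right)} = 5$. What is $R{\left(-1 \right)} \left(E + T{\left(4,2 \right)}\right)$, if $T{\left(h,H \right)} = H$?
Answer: $\frac{15}{8} \approx 1.875$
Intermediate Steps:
$R{\left(o \right)} = \frac{5}{8}$ ($R{\left(o \right)} = \frac{1}{8} \cdot 5 = \frac{5}{8}$)
$R{\left(-1 \right)} \left(E + T{\left(4,2 \right)}\right) = \frac{5 \left(1 + 2\right)}{8} = \frac{5}{8} \cdot 3 = \frac{15}{8}$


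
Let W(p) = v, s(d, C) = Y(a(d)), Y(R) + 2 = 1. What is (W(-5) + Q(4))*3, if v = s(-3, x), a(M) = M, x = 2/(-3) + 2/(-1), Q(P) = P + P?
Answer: 21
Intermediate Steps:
Q(P) = 2*P
x = -8/3 (x = 2*(-1/3) + 2*(-1) = -2/3 - 2 = -8/3 ≈ -2.6667)
Y(R) = -1 (Y(R) = -2 + 1 = -1)
s(d, C) = -1
v = -1
W(p) = -1
(W(-5) + Q(4))*3 = (-1 + 2*4)*3 = (-1 + 8)*3 = 7*3 = 21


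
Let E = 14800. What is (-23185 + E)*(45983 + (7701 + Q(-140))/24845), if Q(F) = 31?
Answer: -1915897650459/4969 ≈ -3.8557e+8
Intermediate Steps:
(-23185 + E)*(45983 + (7701 + Q(-140))/24845) = (-23185 + 14800)*(45983 + (7701 + 31)/24845) = -8385*(45983 + 7732*(1/24845)) = -8385*(45983 + 7732/24845) = -8385*1142455367/24845 = -1915897650459/4969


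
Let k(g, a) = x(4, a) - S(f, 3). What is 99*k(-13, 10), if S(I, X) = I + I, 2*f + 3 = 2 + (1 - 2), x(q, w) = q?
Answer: 594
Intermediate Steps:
f = -1 (f = -3/2 + (2 + (1 - 2))/2 = -3/2 + (2 - 1)/2 = -3/2 + (1/2)*1 = -3/2 + 1/2 = -1)
S(I, X) = 2*I
k(g, a) = 6 (k(g, a) = 4 - 2*(-1) = 4 - 1*(-2) = 4 + 2 = 6)
99*k(-13, 10) = 99*6 = 594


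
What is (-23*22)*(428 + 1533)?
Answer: -992266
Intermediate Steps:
(-23*22)*(428 + 1533) = -506*1961 = -992266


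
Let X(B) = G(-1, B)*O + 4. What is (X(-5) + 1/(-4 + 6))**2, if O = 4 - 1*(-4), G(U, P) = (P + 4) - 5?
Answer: 7569/4 ≈ 1892.3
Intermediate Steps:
G(U, P) = -1 + P (G(U, P) = (4 + P) - 5 = -1 + P)
O = 8 (O = 4 + 4 = 8)
X(B) = -4 + 8*B (X(B) = (-1 + B)*8 + 4 = (-8 + 8*B) + 4 = -4 + 8*B)
(X(-5) + 1/(-4 + 6))**2 = ((-4 + 8*(-5)) + 1/(-4 + 6))**2 = ((-4 - 40) + 1/2)**2 = (-44 + 1/2)**2 = (-87/2)**2 = 7569/4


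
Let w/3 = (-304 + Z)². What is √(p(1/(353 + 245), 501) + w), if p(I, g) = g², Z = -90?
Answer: √716709 ≈ 846.59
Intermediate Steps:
w = 465708 (w = 3*(-304 - 90)² = 3*(-394)² = 3*155236 = 465708)
√(p(1/(353 + 245), 501) + w) = √(501² + 465708) = √(251001 + 465708) = √716709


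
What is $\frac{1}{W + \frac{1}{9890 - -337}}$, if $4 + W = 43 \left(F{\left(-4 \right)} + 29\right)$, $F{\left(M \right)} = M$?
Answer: $\frac{10227}{10953118} \approx 0.00093371$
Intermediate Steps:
$W = 1071$ ($W = -4 + 43 \left(-4 + 29\right) = -4 + 43 \cdot 25 = -4 + 1075 = 1071$)
$\frac{1}{W + \frac{1}{9890 - -337}} = \frac{1}{1071 + \frac{1}{9890 - -337}} = \frac{1}{1071 + \frac{1}{9890 + \left(360 - 23\right)}} = \frac{1}{1071 + \frac{1}{9890 + 337}} = \frac{1}{1071 + \frac{1}{10227}} = \frac{1}{\frac{10953118}{10227}} = \frac{10227}{10953118}$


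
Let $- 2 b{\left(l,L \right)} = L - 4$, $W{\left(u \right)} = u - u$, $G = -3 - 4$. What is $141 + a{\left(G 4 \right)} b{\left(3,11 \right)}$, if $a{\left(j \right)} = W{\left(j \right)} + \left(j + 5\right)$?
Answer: $\frac{443}{2} \approx 221.5$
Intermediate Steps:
$G = -7$
$W{\left(u \right)} = 0$
$b{\left(l,L \right)} = 2 - \frac{L}{2}$ ($b{\left(l,L \right)} = - \frac{L - 4}{2} = - \frac{-4 + L}{2} = 2 - \frac{L}{2}$)
$a{\left(j \right)} = 5 + j$ ($a{\left(j \right)} = 0 + \left(j + 5\right) = 0 + \left(5 + j\right) = 5 + j$)
$141 + a{\left(G 4 \right)} b{\left(3,11 \right)} = 141 + \left(5 - 28\right) \left(2 - \frac{11}{2}\right) = 141 - - \frac{161}{2} = 141 + \frac{161}{2} = \frac{443}{2}$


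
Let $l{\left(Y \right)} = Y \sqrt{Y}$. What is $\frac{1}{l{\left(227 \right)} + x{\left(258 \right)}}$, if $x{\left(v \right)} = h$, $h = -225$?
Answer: $\frac{225}{11646458} + \frac{227 \sqrt{227}}{11646458} \approx 0.00031298$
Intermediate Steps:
$x{\left(v \right)} = -225$
$l{\left(Y \right)} = Y^{\frac{3}{2}}$
$\frac{1}{l{\left(227 \right)} + x{\left(258 \right)}} = \frac{1}{227^{\frac{3}{2}} - 225} = \frac{1}{227 \sqrt{227} - 225} = \frac{1}{-225 + 227 \sqrt{227}}$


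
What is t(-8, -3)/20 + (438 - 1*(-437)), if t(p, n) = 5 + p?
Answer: 17497/20 ≈ 874.85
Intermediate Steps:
t(-8, -3)/20 + (438 - 1*(-437)) = (5 - 8)/20 + (438 - 1*(-437)) = -3*1/20 + (438 + 437) = -3/20 + 875 = 17497/20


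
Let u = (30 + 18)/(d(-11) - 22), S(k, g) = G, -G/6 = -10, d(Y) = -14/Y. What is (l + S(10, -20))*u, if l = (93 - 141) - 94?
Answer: 3608/19 ≈ 189.89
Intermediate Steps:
l = -142 (l = -48 - 94 = -142)
G = 60 (G = -6*(-10) = 60)
S(k, g) = 60
u = -44/19 (u = (30 + 18)/(-14/(-11) - 22) = 48/(-14*(-1/11) - 22) = 48/(14/11 - 22) = 48/(-228/11) = 48*(-11/228) = -44/19 ≈ -2.3158)
(l + S(10, -20))*u = (-142 + 60)*(-44/19) = -82*(-44/19) = 3608/19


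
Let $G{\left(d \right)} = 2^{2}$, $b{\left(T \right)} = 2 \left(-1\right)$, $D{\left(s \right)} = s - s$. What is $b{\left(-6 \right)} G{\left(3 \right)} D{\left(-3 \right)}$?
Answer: $0$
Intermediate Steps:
$D{\left(s \right)} = 0$
$b{\left(T \right)} = -2$
$G{\left(d \right)} = 4$
$b{\left(-6 \right)} G{\left(3 \right)} D{\left(-3 \right)} = \left(-2\right) 4 \cdot 0 = \left(-8\right) 0 = 0$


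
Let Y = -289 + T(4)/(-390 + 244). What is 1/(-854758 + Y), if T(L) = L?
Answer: -73/62418433 ≈ -1.1695e-6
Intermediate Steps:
Y = -21099/73 (Y = -289 + 4/(-390 + 244) = -289 + 4/(-146) = -289 + 4*(-1/146) = -289 - 2/73 = -21099/73 ≈ -289.03)
1/(-854758 + Y) = 1/(-854758 - 21099/73) = 1/(-62418433/73) = -73/62418433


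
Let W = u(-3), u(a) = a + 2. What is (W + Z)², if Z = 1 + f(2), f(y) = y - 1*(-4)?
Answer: 36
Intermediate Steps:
f(y) = 4 + y (f(y) = y + 4 = 4 + y)
u(a) = 2 + a
W = -1 (W = 2 - 3 = -1)
Z = 7 (Z = 1 + (4 + 2) = 1 + 6 = 7)
(W + Z)² = (-1 + 7)² = 6² = 36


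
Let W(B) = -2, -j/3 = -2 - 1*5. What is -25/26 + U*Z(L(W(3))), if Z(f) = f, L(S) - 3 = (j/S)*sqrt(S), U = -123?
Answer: -9619/26 + 2583*I*sqrt(2)/2 ≈ -369.96 + 1826.5*I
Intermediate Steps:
j = 21 (j = -3*(-2 - 1*5) = -3*(-2 - 5) = -3*(-7) = 21)
L(S) = 3 + 21/sqrt(S) (L(S) = 3 + (21/S)*sqrt(S) = 3 + 21/sqrt(S))
-25/26 + U*Z(L(W(3))) = -25/26 - 123*(3 + 21/sqrt(-2)) = -25*1/26 - 123*(3 + 21*(-I*sqrt(2)/2)) = -25/26 - 123*(3 - 21*I*sqrt(2)/2) = -25/26 + (-369 + 2583*I*sqrt(2)/2) = -9619/26 + 2583*I*sqrt(2)/2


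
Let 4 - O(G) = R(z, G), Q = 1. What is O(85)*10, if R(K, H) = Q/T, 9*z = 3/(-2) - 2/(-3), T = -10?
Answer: 41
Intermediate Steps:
z = -5/54 (z = (3/(-2) - 2/(-3))/9 = (3*(-½) - 2*(-⅓))/9 = (-3/2 + ⅔)/9 = (⅑)*(-⅚) = -5/54 ≈ -0.092593)
R(K, H) = -⅒ (R(K, H) = 1/(-10) = 1*(-⅒) = -⅒)
O(G) = 41/10 (O(G) = 4 - 1*(-⅒) = 4 + ⅒ = 41/10)
O(85)*10 = (41/10)*10 = 41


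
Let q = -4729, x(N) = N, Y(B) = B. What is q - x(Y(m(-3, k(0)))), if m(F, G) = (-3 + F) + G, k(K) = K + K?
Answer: -4723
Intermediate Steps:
k(K) = 2*K
m(F, G) = -3 + F + G
q - x(Y(m(-3, k(0)))) = -4729 - (-3 - 3 + 2*0) = -4729 - (-3 - 3 + 0) = -4729 - 1*(-6) = -4729 + 6 = -4723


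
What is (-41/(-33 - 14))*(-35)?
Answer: -1435/47 ≈ -30.532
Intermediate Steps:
(-41/(-33 - 14))*(-35) = (-41/(-47))*(-35) = -1/47*(-41)*(-35) = (41/47)*(-35) = -1435/47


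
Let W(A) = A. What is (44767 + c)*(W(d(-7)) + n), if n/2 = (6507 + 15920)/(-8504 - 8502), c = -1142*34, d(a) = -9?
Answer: -587687806/8503 ≈ -69115.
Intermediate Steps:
c = -38828
n = -22427/8503 (n = 2*((6507 + 15920)/(-8504 - 8502)) = 2*(22427/(-17006)) = 2*(22427*(-1/17006)) = 2*(-22427/17006) = -22427/8503 ≈ -2.6375)
(44767 + c)*(W(d(-7)) + n) = (44767 - 38828)*(-9 - 22427/8503) = 5939*(-98954/8503) = -587687806/8503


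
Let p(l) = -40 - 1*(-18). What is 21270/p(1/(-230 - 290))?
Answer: -10635/11 ≈ -966.82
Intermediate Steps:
p(l) = -22 (p(l) = -40 + 18 = -22)
21270/p(1/(-230 - 290)) = 21270/(-22) = 21270*(-1/22) = -10635/11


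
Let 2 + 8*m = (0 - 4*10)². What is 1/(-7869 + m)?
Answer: -4/30677 ≈ -0.00013039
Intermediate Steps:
m = 799/4 (m = -¼ + (0 - 4*10)²/8 = -¼ + (0 - 40)²/8 = -¼ + (⅛)*(-40)² = -¼ + (⅛)*1600 = -¼ + 200 = 799/4 ≈ 199.75)
1/(-7869 + m) = 1/(-7869 + 799/4) = 1/(-30677/4) = -4/30677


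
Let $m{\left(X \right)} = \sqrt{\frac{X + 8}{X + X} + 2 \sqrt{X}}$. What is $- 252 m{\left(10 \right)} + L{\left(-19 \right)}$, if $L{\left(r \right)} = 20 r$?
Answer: $-380 - \frac{126 \sqrt{90 + 200 \sqrt{10}}}{5} \approx -1057.3$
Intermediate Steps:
$m{\left(X \right)} = \sqrt{2 \sqrt{X} + \frac{8 + X}{2 X}}$ ($m{\left(X \right)} = \sqrt{\frac{8 + X}{2 X} + 2 \sqrt{X}} = \sqrt{2 \sqrt{X} + \frac{8 + X}{2 X}}$)
$- 252 m{\left(10 \right)} + L{\left(-19 \right)} = - 252 \frac{\sqrt{2} \sqrt{\frac{8 + 10 + 4 \cdot 10^{\frac{3}{2}}}{10}}}{2} + 20 \left(-19\right) = - 252 \frac{\sqrt{2} \sqrt{\frac{8 + 10 + 4 \cdot 10 \sqrt{10}}{10}}}{2} - 380 = - 252 \frac{\sqrt{2} \sqrt{\frac{8 + 10 + 40 \sqrt{10}}{10}}}{2} - 380 = - 252 \frac{\sqrt{2} \sqrt{\frac{18 + 40 \sqrt{10}}{10}}}{2} - 380 = - 252 \frac{\sqrt{2} \sqrt{\frac{9}{5} + 4 \sqrt{10}}}{2} - 380 = - 126 \sqrt{2} \sqrt{\frac{9}{5} + 4 \sqrt{10}} - 380 = -380 - 126 \sqrt{2} \sqrt{\frac{9}{5} + 4 \sqrt{10}}$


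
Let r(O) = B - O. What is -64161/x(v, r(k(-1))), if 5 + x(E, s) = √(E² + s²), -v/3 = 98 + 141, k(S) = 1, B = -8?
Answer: -64161/102829 - 192483*√57130/514145 ≈ -90.107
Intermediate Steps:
v = -717 (v = -3*(98 + 141) = -3*239 = -717)
r(O) = -8 - O
x(E, s) = -5 + √(E² + s²)
-64161/x(v, r(k(-1))) = -64161/(-5 + √((-717)² + (-8 - 1*1)²)) = -64161/(-5 + √(514089 + (-8 - 1)²)) = -64161/(-5 + √(514089 + (-9)²)) = -64161/(-5 + √(514089 + 81)) = -64161/(-5 + √514170) = -64161/(-5 + 3*√57130)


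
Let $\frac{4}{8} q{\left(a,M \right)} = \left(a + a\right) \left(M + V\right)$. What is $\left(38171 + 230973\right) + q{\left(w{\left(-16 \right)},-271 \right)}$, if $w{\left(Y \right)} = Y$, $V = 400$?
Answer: $260888$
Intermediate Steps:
$q{\left(a,M \right)} = 4 a \left(400 + M\right)$ ($q{\left(a,M \right)} = 2 \left(a + a\right) \left(M + 400\right) = 2 \cdot 2 a \left(400 + M\right) = 4 a \left(400 + M\right)$)
$\left(38171 + 230973\right) + q{\left(w{\left(-16 \right)},-271 \right)} = \left(38171 + 230973\right) + 4 \left(-16\right) \left(400 - 271\right) = 269144 + 4 \left(-16\right) 129 = 269144 - 8256 = 260888$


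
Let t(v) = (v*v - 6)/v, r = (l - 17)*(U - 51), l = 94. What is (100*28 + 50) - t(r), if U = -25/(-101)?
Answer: 134702289149/19932451 ≈ 6757.9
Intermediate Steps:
U = 25/101 (U = -25*(-1/101) = 25/101 ≈ 0.24752)
r = -394702/101 (r = (94 - 17)*(25/101 - 51) = 77*(-5126/101) = -394702/101 ≈ -3907.9)
t(v) = (-6 + v²)/v (t(v) = (v² - 6)/v = (-6 + v²)/v)
(100*28 + 50) - t(r) = (100*28 + 50) - (-394702/101 - 6/(-394702/101)) = (2800 + 50) - (-394702/101 - 6*(-101/394702)) = 2850 - (-394702/101 + 303/197351) = 2850 - 1*(-77894803799/19932451) = 2850 + 77894803799/19932451 = 134702289149/19932451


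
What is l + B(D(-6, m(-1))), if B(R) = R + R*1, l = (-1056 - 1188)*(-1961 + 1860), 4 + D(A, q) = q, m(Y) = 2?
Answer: 226640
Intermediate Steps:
D(A, q) = -4 + q
l = 226644 (l = -2244*(-101) = 226644)
B(R) = 2*R (B(R) = R + R = 2*R)
l + B(D(-6, m(-1))) = 226644 + 2*(-4 + 2) = 226644 + 2*(-2) = 226644 - 4 = 226640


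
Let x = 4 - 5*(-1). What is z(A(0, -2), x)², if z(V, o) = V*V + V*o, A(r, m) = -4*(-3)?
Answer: 63504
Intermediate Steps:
A(r, m) = 12
x = 9 (x = 4 + 5 = 9)
z(V, o) = V² + V*o
z(A(0, -2), x)² = (12*(12 + 9))² = (12*21)² = 252² = 63504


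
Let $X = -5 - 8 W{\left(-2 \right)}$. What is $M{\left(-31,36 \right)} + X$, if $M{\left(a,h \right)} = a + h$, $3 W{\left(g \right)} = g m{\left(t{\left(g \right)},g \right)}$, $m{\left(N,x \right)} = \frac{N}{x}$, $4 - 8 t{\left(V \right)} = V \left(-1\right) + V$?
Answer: $- \frac{4}{3} \approx -1.3333$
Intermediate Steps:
$t{\left(V \right)} = \frac{1}{2}$ ($t{\left(V \right)} = \frac{1}{2} - \frac{V \left(-1\right) + V}{8} = \frac{1}{2} - \frac{- V + V}{8} = \frac{1}{2} - 0 = \frac{1}{2} + 0 = \frac{1}{2}$)
$W{\left(g \right)} = \frac{1}{6}$ ($W{\left(g \right)} = \frac{g \frac{1}{2 g}}{3} = \frac{1}{3} \cdot \frac{1}{2} = \frac{1}{6}$)
$X = - \frac{19}{3}$ ($X = -5 - \frac{4}{3} = - \frac{19}{3} \approx -6.3333$)
$M{\left(-31,36 \right)} + X = \left(-31 + 36\right) - \frac{19}{3} = 5 - \frac{19}{3} = - \frac{4}{3}$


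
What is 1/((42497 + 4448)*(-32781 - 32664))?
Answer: -1/3072315525 ≈ -3.2549e-10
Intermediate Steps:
1/((42497 + 4448)*(-32781 - 32664)) = 1/(46945*(-65445)) = 1/(-3072315525) = -1/3072315525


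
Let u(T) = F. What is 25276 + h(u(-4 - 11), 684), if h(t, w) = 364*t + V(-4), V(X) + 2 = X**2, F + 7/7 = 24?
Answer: 33662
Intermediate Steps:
F = 23 (F = -1 + 24 = 23)
u(T) = 23
V(X) = -2 + X**2
h(t, w) = 14 + 364*t (h(t, w) = 364*t + (-2 + (-4)**2) = 364*t + (-2 + 16) = 364*t + 14 = 14 + 364*t)
25276 + h(u(-4 - 11), 684) = 25276 + (14 + 364*23) = 25276 + (14 + 8372) = 25276 + 8386 = 33662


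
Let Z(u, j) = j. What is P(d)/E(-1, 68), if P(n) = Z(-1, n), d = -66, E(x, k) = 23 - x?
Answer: -11/4 ≈ -2.7500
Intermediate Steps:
P(n) = n
P(d)/E(-1, 68) = -66/(23 - 1*(-1)) = -66/(23 + 1) = -66/24 = -66*1/24 = -11/4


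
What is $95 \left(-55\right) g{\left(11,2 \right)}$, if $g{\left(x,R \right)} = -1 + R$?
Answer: $-5225$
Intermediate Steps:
$95 \left(-55\right) g{\left(11,2 \right)} = 95 \left(-55\right) \left(-1 + 2\right) = \left(-5225\right) 1 = -5225$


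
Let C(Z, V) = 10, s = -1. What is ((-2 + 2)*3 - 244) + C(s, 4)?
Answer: -234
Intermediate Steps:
((-2 + 2)*3 - 244) + C(s, 4) = ((-2 + 2)*3 - 244) + 10 = (0*3 - 244) + 10 = (0 - 244) + 10 = -244 + 10 = -234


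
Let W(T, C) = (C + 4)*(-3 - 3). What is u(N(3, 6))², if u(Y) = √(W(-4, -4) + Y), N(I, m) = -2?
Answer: -2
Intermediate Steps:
W(T, C) = -24 - 6*C (W(T, C) = (4 + C)*(-6) = -24 - 6*C)
u(Y) = √Y (u(Y) = √((-24 - 6*(-4)) + Y) = √((-24 + 24) + Y) = √(0 + Y) = √Y)
u(N(3, 6))² = (√(-2))² = (I*√2)² = -2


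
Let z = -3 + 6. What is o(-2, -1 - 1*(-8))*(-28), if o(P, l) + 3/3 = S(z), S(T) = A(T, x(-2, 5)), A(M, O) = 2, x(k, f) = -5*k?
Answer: -28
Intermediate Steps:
z = 3
S(T) = 2
o(P, l) = 1 (o(P, l) = -1 + 2 = 1)
o(-2, -1 - 1*(-8))*(-28) = 1*(-28) = -28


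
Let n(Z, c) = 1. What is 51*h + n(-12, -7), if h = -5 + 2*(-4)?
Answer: -662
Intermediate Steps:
h = -13 (h = -5 - 8 = -13)
51*h + n(-12, -7) = 51*(-13) + 1 = -663 + 1 = -662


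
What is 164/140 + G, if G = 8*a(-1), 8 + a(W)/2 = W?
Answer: -4999/35 ≈ -142.83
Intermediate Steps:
a(W) = -16 + 2*W
G = -144 (G = 8*(-16 + 2*(-1)) = 8*(-16 - 2) = 8*(-18) = -144)
164/140 + G = 164/140 - 144 = 164*(1/140) - 144 = 41/35 - 144 = -4999/35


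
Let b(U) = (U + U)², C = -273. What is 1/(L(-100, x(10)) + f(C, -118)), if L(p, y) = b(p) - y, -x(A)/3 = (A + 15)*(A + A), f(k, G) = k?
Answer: 1/41227 ≈ 2.4256e-5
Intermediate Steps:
x(A) = -6*A*(15 + A) (x(A) = -3*(A + 15)*(A + A) = -3*(15 + A)*2*A = -6*A*(15 + A))
b(U) = 4*U² (b(U) = (2*U)² = 4*U²)
L(p, y) = -y + 4*p² (L(p, y) = 4*p² - y = -y + 4*p²)
1/(L(-100, x(10)) + f(C, -118)) = 1/((-(-6)*10*(15 + 10) + 4*(-100)²) - 273) = 1/((-(-6)*10*25 + 4*10000) - 273) = 1/((-1*(-1500) + 40000) - 273) = 1/((1500 + 40000) - 273) = 1/(41500 - 273) = 1/41227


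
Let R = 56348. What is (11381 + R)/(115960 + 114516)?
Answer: 67729/230476 ≈ 0.29387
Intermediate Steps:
(11381 + R)/(115960 + 114516) = (11381 + 56348)/(115960 + 114516) = 67729/230476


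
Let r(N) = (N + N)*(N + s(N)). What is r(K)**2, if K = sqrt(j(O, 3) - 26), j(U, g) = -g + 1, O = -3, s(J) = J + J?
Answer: 28224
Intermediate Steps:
s(J) = 2*J
j(U, g) = 1 - g
K = 2*I*sqrt(7) (K = sqrt((1 - 1*3) - 26) = sqrt((1 - 3) - 26) = sqrt(-2 - 26) = sqrt(-28) = 2*I*sqrt(7) ≈ 5.2915*I)
r(N) = 6*N**2 (r(N) = (N + N)*(N + 2*N) = (2*N)*(3*N) = 6*N**2)
r(K)**2 = (6*(2*I*sqrt(7))**2)**2 = (6*(-28))**2 = (-168)**2 = 28224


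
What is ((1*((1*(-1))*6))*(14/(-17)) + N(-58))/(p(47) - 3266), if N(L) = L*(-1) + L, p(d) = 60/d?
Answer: -1974/1304257 ≈ -0.0015135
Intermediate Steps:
N(L) = 0 (N(L) = -L + L = 0)
((1*((1*(-1))*6))*(14/(-17)) + N(-58))/(p(47) - 3266) = ((1*((1*(-1))*6))*(14/(-17)) + 0)/(60/47 - 3266) = ((1*(-1*6))*(14*(-1/17)) + 0)/(60*(1/47) - 3266) = ((1*(-6))*(-14/17) + 0)/(60/47 - 3266) = (-6*(-14/17) + 0)/(-153442/47) = (84/17 + 0)*(-47/153442) = (84/17)*(-47/153442) = -1974/1304257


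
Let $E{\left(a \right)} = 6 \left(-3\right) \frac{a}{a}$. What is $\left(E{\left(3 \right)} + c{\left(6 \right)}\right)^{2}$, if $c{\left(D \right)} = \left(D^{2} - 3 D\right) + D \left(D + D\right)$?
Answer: $5184$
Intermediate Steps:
$c{\left(D \right)} = - 3 D + 3 D^{2}$ ($c{\left(D \right)} = \left(D^{2} - 3 D\right) + D 2 D = \left(D^{2} - 3 D\right) + 2 D^{2} = - 3 D + 3 D^{2}$)
$E{\left(a \right)} = -18$ ($E{\left(a \right)} = \left(-18\right) 1 = -18$)
$\left(E{\left(3 \right)} + c{\left(6 \right)}\right)^{2} = \left(-18 + 3 \cdot 6 \left(-1 + 6\right)\right)^{2} = \left(-18 + 3 \cdot 6 \cdot 5\right)^{2} = \left(-18 + 90\right)^{2} = 72^{2} = 5184$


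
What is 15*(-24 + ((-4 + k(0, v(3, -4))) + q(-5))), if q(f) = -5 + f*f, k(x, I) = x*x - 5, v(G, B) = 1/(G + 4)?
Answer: -195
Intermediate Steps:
v(G, B) = 1/(4 + G)
k(x, I) = -5 + x² (k(x, I) = x² - 5 = -5 + x²)
q(f) = -5 + f²
15*(-24 + ((-4 + k(0, v(3, -4))) + q(-5))) = 15*(-24 + ((-4 + (-5 + 0²)) + (-5 + (-5)²))) = 15*(-24 + ((-4 + (-5 + 0)) + (-5 + 25))) = 15*(-24 + ((-4 - 5) + 20)) = 15*(-24 + (-9 + 20)) = 15*(-24 + 11) = 15*(-13) = -195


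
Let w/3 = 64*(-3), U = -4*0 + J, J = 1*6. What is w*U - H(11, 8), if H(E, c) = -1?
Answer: -3455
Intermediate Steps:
J = 6
U = 6 (U = -4*0 + 6 = 0 + 6 = 6)
w = -576 (w = 3*(64*(-3)) = 3*(-192) = -576)
w*U - H(11, 8) = -576*6 - 1*(-1) = -3456 + 1 = -3455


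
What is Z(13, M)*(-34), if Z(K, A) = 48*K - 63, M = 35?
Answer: -19074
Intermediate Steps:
Z(K, A) = -63 + 48*K
Z(13, M)*(-34) = (-63 + 48*13)*(-34) = (-63 + 624)*(-34) = 561*(-34) = -19074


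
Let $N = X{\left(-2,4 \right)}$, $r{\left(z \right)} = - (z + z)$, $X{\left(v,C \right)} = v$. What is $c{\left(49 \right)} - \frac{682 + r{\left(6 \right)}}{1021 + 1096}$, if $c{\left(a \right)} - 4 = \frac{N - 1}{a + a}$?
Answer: $\frac{757853}{207466} \approx 3.6529$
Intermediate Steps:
$r{\left(z \right)} = - 2 z$
$N = -2$
$c{\left(a \right)} = 4 - \frac{3}{2 a}$ ($c{\left(a \right)} = 4 + \frac{-2 - 1}{a + a} = 4 - \frac{3}{2 a}$)
$c{\left(49 \right)} - \frac{682 + r{\left(6 \right)}}{1021 + 1096} = \left(4 - \frac{3}{2 \cdot 49}\right) - \frac{682 - 12}{1021 + 1096} = \left(4 - \frac{3}{98}\right) - \frac{682 - 12}{2117} = \left(4 - \frac{3}{98}\right) - 670 \cdot \frac{1}{2117} = \frac{389}{98} - \frac{670}{2117} = \frac{757853}{207466}$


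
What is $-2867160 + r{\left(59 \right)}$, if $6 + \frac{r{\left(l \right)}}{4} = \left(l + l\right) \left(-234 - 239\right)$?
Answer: $-3090440$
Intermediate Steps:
$r{\left(l \right)} = -24 - 3784 l$ ($r{\left(l \right)} = -24 + 4 \left(l + l\right) \left(-234 - 239\right) = -24 + 4 \cdot 2 l \left(-473\right) = -24 + 4 \left(- 946 l\right) = -24 - 3784 l$)
$-2867160 + r{\left(59 \right)} = -2867160 - 223280 = -3090440$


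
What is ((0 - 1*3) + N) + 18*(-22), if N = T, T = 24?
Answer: -375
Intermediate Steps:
N = 24
((0 - 1*3) + N) + 18*(-22) = ((0 - 1*3) + 24) + 18*(-22) = ((0 - 3) + 24) - 396 = (-3 + 24) - 396 = 21 - 396 = -375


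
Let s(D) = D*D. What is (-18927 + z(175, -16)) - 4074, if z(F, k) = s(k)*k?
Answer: -27097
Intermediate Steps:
s(D) = D²
z(F, k) = k³ (z(F, k) = k²*k = k³)
(-18927 + z(175, -16)) - 4074 = (-18927 + (-16)³) - 4074 = (-18927 - 4096) - 4074 = -23023 - 4074 = -27097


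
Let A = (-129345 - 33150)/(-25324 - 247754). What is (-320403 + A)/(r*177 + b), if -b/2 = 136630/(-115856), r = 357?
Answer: -10829917844894/2135930354337 ≈ -5.0704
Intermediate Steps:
b = 5255/2228 (b = -273260/(-115856) = -273260*(-1)/115856 = -2*(-5255/4456) = 5255/2228 ≈ 2.3586)
A = 18055/30342 (A = -162495/(-273078) = -162495*(-1/273078) = 18055/30342 ≈ 0.59505)
(-320403 + A)/(r*177 + b) = (-320403 + 18055/30342)/(357*177 + 5255/2228) = -9721649771/(30342*(63189 + 5255/2228)) = -9721649771/(30342*140790347/2228) = -9721649771/30342*2228/140790347 = -10829917844894/2135930354337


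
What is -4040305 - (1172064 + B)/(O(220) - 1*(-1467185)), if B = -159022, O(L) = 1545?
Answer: -2967059087846/734365 ≈ -4.0403e+6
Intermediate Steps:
-4040305 - (1172064 + B)/(O(220) - 1*(-1467185)) = -4040305 - (1172064 - 159022)/(1545 - 1*(-1467185)) = -4040305 - 1013042/(1545 + 1467185) = -4040305 - 1013042/1468730 = -4040305 - 1*506521/734365 = -4040305 - 506521/734365 = -2967059087846/734365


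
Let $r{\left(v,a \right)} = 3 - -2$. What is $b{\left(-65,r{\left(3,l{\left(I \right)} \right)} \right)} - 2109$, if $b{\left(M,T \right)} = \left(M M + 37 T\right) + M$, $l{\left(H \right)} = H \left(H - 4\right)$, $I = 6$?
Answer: $2236$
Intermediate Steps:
$l{\left(H \right)} = H \left(-4 + H\right)$
$r{\left(v,a \right)} = 5$ ($r{\left(v,a \right)} = 3 + 2 = 5$)
$b{\left(M,T \right)} = M + M^{2} + 37 T$ ($b{\left(M,T \right)} = \left(M^{2} + 37 T\right) + M = M + M^{2} + 37 T$)
$b{\left(-65,r{\left(3,l{\left(I \right)} \right)} \right)} - 2109 = \left(-65 + \left(-65\right)^{2} + 37 \cdot 5\right) - 2109 = \left(-65 + 4225 + 185\right) - 2109 = 4345 - 2109 = 2236$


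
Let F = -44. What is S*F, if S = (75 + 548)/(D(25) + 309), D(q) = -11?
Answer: -13706/149 ≈ -91.987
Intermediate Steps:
S = 623/298 (S = (75 + 548)/(-11 + 309) = 623/298 ≈ 2.0906)
S*F = (623/298)*(-44) = -13706/149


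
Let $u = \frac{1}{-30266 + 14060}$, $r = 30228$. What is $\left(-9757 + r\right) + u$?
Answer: $\frac{331753025}{16206} \approx 20471.0$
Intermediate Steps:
$u = - \frac{1}{16206}$ ($u = \frac{1}{-16206} = - \frac{1}{16206} \approx -6.1706 \cdot 10^{-5}$)
$\left(-9757 + r\right) + u = \left(-9757 + 30228\right) - \frac{1}{16206} = 20471 - \frac{1}{16206} = \frac{331753025}{16206}$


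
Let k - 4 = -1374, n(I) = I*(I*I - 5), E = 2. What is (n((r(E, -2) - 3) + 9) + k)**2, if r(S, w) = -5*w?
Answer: 7001316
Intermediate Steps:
n(I) = I*(-5 + I**2) (n(I) = I*(I**2 - 5) = I*(-5 + I**2))
k = -1370 (k = 4 - 1374 = -1370)
(n((r(E, -2) - 3) + 9) + k)**2 = (((-5*(-2) - 3) + 9)*(-5 + ((-5*(-2) - 3) + 9)**2) - 1370)**2 = (((10 - 3) + 9)*(-5 + ((10 - 3) + 9)**2) - 1370)**2 = ((7 + 9)*(-5 + (7 + 9)**2) - 1370)**2 = (16*(-5 + 16**2) - 1370)**2 = (16*(-5 + 256) - 1370)**2 = (16*251 - 1370)**2 = (4016 - 1370)**2 = 2646**2 = 7001316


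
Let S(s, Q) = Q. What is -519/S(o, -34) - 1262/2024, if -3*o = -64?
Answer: 251887/17204 ≈ 14.641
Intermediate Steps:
o = 64/3 (o = -⅓*(-64) = 64/3 ≈ 21.333)
-519/S(o, -34) - 1262/2024 = -519/(-34) - 1262/2024 = -519*(-1/34) - 1262*1/2024 = 519/34 - 631/1012 = 251887/17204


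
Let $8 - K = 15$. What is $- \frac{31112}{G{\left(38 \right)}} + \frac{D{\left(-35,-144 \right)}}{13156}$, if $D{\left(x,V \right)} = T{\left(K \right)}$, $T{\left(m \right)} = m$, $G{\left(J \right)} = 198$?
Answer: $- \frac{18605039}{118404} \approx -157.13$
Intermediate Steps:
$K = -7$ ($K = 8 - 15 = -7$)
$D{\left(x,V \right)} = -7$
$- \frac{31112}{G{\left(38 \right)}} + \frac{D{\left(-35,-144 \right)}}{13156} = - \frac{31112}{198} - \frac{7}{13156} = \left(-31112\right) \frac{1}{198} - \frac{7}{13156} = - \frac{15556}{99} - \frac{7}{13156} = - \frac{18605039}{118404}$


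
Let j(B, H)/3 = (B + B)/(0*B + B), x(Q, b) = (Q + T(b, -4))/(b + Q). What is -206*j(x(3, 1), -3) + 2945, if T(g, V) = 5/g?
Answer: 1709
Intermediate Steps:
x(Q, b) = (Q + 5/b)/(Q + b) (x(Q, b) = (Q + 5/b)/(b + Q) = (Q + 5/b)/(Q + b))
j(B, H) = 6 (j(B, H) = 3*((B + B)/(0*B + B)) = 3*((2*B)/(0 + B)) = 3*((2*B)/B) = 3*2 = 6)
-206*j(x(3, 1), -3) + 2945 = -206*6 + 2945 = -1236 + 2945 = 1709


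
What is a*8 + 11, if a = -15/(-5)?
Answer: 35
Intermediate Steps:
a = 3 (a = -15*(-⅕) = 3)
a*8 + 11 = 3*8 + 11 = 24 + 11 = 35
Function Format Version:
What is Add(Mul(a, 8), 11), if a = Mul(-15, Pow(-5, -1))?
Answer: 35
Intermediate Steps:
a = 3 (a = Mul(-15, Rational(-1, 5)) = 3)
Add(Mul(a, 8), 11) = Add(Mul(3, 8), 11) = Add(24, 11) = 35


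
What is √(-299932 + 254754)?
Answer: 7*I*√922 ≈ 212.55*I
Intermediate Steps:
√(-299932 + 254754) = √(-45178) = 7*I*√922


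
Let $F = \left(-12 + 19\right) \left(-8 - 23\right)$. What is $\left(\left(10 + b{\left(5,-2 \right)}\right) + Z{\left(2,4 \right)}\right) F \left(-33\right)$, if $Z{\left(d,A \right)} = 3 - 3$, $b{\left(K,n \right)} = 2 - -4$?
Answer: $114576$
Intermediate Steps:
$b{\left(K,n \right)} = 6$ ($b{\left(K,n \right)} = 2 + 4 = 6$)
$F = -217$ ($F = 7 \left(-31\right) = -217$)
$Z{\left(d,A \right)} = 0$ ($Z{\left(d,A \right)} = 3 - 3 = 0$)
$\left(\left(10 + b{\left(5,-2 \right)}\right) + Z{\left(2,4 \right)}\right) F \left(-33\right) = \left(\left(10 + 6\right) + 0\right) \left(-217\right) \left(-33\right) = \left(16 + 0\right) \left(-217\right) \left(-33\right) = 16 \left(-217\right) \left(-33\right) = \left(-3472\right) \left(-33\right) = 114576$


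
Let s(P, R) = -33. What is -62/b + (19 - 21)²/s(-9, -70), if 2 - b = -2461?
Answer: -1322/9031 ≈ -0.14638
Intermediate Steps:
b = 2463 (b = 2 - 1*(-2461) = 2 + 2461 = 2463)
-62/b + (19 - 21)²/s(-9, -70) = -62/2463 + (19 - 21)²/(-33) = -62*1/2463 + (-2)²*(-1/33) = -62/2463 + 4*(-1/33) = -62/2463 - 4/33 = -1322/9031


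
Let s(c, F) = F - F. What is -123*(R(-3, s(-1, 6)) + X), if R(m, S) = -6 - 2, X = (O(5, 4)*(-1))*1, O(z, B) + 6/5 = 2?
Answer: 5412/5 ≈ 1082.4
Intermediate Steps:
O(z, B) = ⅘ (O(z, B) = -6/5 + 2 = ⅘)
s(c, F) = 0
X = -⅘ (X = ((⅘)*(-1))*1 = -⅘*1 = -⅘ ≈ -0.80000)
R(m, S) = -8
-123*(R(-3, s(-1, 6)) + X) = -123*(-8 - ⅘) = -123*(-44/5) = 5412/5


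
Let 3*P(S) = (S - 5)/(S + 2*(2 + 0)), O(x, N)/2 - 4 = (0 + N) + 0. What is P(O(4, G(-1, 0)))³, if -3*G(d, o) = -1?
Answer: 1331/1481544 ≈ 0.00089839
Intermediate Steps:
G(d, o) = ⅓ (G(d, o) = -⅓*(-1) = ⅓)
O(x, N) = 8 + 2*N (O(x, N) = 8 + 2*((0 + N) + 0) = 8 + 2*(N + 0) = 8 + 2*N)
P(S) = (-5 + S)/(3*(4 + S)) (P(S) = ((S - 5)/(S + 2*(2 + 0)))/3 = ((-5 + S)/(S + 2*2))/3 = ((-5 + S)/(S + 4))/3 = ((-5 + S)/(4 + S))/3 = (-5 + S)/(3*(4 + S)))
P(O(4, G(-1, 0)))³ = ((-5 + (8 + 2*(⅓)))/(3*(4 + (8 + 2*(⅓)))))³ = ((-5 + (8 + ⅔))/(3*(4 + (8 + ⅔))))³ = ((-5 + 26/3)/(3*(4 + 26/3)))³ = ((⅓)*(11/3)/(38/3))³ = ((⅓)*(3/38)*(11/3))³ = (11/114)³ = 1331/1481544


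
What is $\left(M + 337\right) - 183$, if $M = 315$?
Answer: $469$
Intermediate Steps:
$\left(M + 337\right) - 183 = \left(315 + 337\right) - 183 = 652 - 183 = 469$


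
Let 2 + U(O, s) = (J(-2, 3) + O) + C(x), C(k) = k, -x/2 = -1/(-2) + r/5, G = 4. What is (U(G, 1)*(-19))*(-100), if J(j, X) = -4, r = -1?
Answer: -4940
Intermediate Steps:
x = -⅗ (x = -2*(-1/(-2) - 1/5) = -2*(-1*(-½) - 1*⅕) = -2*(½ - ⅕) = -2*3/10 = -⅗ ≈ -0.60000)
U(O, s) = -33/5 + O (U(O, s) = -2 + ((-4 + O) - ⅗) = -2 + (-23/5 + O) = -33/5 + O)
(U(G, 1)*(-19))*(-100) = ((-33/5 + 4)*(-19))*(-100) = -13/5*(-19)*(-100) = (247/5)*(-100) = -4940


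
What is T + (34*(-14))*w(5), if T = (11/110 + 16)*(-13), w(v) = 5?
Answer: -25893/10 ≈ -2589.3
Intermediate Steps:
T = -2093/10 (T = (11*(1/110) + 16)*(-13) = (1/10 + 16)*(-13) = (161/10)*(-13) = -2093/10 ≈ -209.30)
T + (34*(-14))*w(5) = -2093/10 + (34*(-14))*5 = -2093/10 - 476*5 = -2093/10 - 2380 = -25893/10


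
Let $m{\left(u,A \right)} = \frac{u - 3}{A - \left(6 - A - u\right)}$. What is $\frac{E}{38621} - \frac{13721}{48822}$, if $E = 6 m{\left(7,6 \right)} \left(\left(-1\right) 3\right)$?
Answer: $- \frac{6892458817}{24512208006} \approx -0.28118$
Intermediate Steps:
$m{\left(u,A \right)} = \frac{-3 + u}{-6 + u + 2 A}$ ($m{\left(u,A \right)} = \frac{-3 + u}{A - \left(6 - A - u\right)} = \frac{-3 + u}{A + \left(-6 + A + u\right)} = \frac{-3 + u}{-6 + u + 2 A}$)
$E = - \frac{72}{13}$ ($E = 6 \frac{-3 + 7}{-6 + 7 + 2 \cdot 6} \left(\left(-1\right) 3\right) = 6 \frac{1}{-6 + 7 + 12} \cdot 4 \left(-3\right) = 6 \cdot \frac{1}{13} \cdot 4 \left(-3\right) = 6 \cdot \frac{4}{13} \left(-3\right) = \frac{24}{13} \left(-3\right) = - \frac{72}{13} \approx -5.5385$)
$\frac{E}{38621} - \frac{13721}{48822} = - \frac{72}{13 \cdot 38621} - \frac{13721}{48822} = \left(- \frac{72}{13}\right) \frac{1}{38621} - \frac{13721}{48822} = - \frac{72}{502073} - \frac{13721}{48822} = - \frac{6892458817}{24512208006}$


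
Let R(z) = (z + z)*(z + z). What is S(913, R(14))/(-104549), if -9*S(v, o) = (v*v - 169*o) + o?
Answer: 701857/940941 ≈ 0.74591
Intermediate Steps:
R(z) = 4*z**2 (R(z) = (2*z)*(2*z) = 4*z**2)
S(v, o) = -v**2/9 + 56*o/3 (S(v, o) = -((v*v - 169*o) + o)/9 = -((v**2 - 169*o) + o)/9 = -(v**2 - 168*o)/9 = -v**2/9 + 56*o/3)
S(913, R(14))/(-104549) = (-1/9*913**2 + 56*(4*14**2)/3)/(-104549) = (-1/9*833569 + 56*(4*196)/3)*(-1/104549) = (-833569/9 + (56/3)*784)*(-1/104549) = (-833569/9 + 43904/3)*(-1/104549) = -701857/9*(-1/104549) = 701857/940941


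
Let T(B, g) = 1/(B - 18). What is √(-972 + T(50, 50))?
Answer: I*√62206/8 ≈ 31.176*I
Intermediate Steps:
T(B, g) = 1/(-18 + B)
√(-972 + T(50, 50)) = √(-972 + 1/(-18 + 50)) = √(-972 + 1/32) = √(-31103/32) = I*√62206/8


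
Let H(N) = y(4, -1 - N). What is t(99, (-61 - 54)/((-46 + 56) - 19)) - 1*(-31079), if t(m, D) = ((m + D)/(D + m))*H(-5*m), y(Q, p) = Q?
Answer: 31083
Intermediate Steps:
H(N) = 4
t(m, D) = 4 (t(m, D) = ((m + D)/(D + m))*4 = ((D + m)/(D + m))*4 = 1*4 = 4)
t(99, (-61 - 54)/((-46 + 56) - 19)) - 1*(-31079) = 4 - 1*(-31079) = 4 + 31079 = 31083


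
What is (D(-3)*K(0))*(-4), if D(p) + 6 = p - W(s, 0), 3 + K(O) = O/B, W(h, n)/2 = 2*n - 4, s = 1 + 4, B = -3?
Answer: -12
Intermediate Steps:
s = 5
W(h, n) = -8 + 4*n (W(h, n) = 2*(2*n - 4) = 2*(-4 + 2*n) = -8 + 4*n)
K(O) = -3 - O/3 (K(O) = -3 + O/(-3) = -3 + O*(-⅓) = -3 - O/3)
D(p) = 2 + p (D(p) = -6 + (p - (-8 + 4*0)) = -6 + (p - (-8 + 0)) = -6 + (p - 1*(-8)) = -6 + (p + 8) = -6 + (8 + p) = 2 + p)
(D(-3)*K(0))*(-4) = ((2 - 3)*(-3 - ⅓*0))*(-4) = -(-3 + 0)*(-4) = -1*(-3)*(-4) = 3*(-4) = -12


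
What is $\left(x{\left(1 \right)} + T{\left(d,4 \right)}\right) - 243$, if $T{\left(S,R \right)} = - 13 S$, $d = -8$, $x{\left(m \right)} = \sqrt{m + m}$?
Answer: $-139 + \sqrt{2} \approx -137.59$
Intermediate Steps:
$x{\left(m \right)} = \sqrt{2} \sqrt{m}$ ($x{\left(m \right)} = \sqrt{2 m} = \sqrt{2} \sqrt{m}$)
$\left(x{\left(1 \right)} + T{\left(d,4 \right)}\right) - 243 = \left(\sqrt{2} \sqrt{1} - -104\right) - 243 = \left(\sqrt{2} \cdot 1 + 104\right) - 243 = \left(\sqrt{2} + 104\right) - 243 = \left(104 + \sqrt{2}\right) - 243 = -139 + \sqrt{2}$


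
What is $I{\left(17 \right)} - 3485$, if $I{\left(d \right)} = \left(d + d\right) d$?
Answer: $-2907$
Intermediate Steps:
$I{\left(d \right)} = 2 d^{2}$ ($I{\left(d \right)} = 2 d d = 2 d^{2}$)
$I{\left(17 \right)} - 3485 = 2 \cdot 17^{2} - 3485 = 2 \cdot 289 - 3485 = 578 - 3485 = -2907$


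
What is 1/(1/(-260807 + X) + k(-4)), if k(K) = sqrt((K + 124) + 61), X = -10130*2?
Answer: 281067/14298757186508 + 78998658489*sqrt(181)/14298757186508 ≈ 0.074329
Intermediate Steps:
X = -20260
k(K) = sqrt(185 + K) (k(K) = sqrt((124 + K) + 61) = sqrt(185 + K))
1/(1/(-260807 + X) + k(-4)) = 1/(1/(-260807 - 20260) + sqrt(185 - 4)) = 1/(1/(-281067) + sqrt(181)) = 1/(-1/281067 + sqrt(181))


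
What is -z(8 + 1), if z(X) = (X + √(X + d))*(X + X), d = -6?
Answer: -162 - 18*√3 ≈ -193.18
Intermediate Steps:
z(X) = 2*X*(X + √(-6 + X)) (z(X) = (X + √(X - 6))*(X + X) = (X + √(-6 + X))*(2*X) = 2*X*(X + √(-6 + X)))
-z(8 + 1) = -2*(8 + 1)*((8 + 1) + √(-6 + (8 + 1))) = -2*9*(9 + √(-6 + 9)) = -2*9*(9 + √3) = -(162 + 18*√3) = -162 - 18*√3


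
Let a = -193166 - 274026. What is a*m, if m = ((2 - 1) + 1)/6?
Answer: -467192/3 ≈ -1.5573e+5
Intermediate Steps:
m = ⅓ (m = (1 + 1)*(⅙) = 2*(⅙) = ⅓ ≈ 0.33333)
a = -467192
a*m = -467192*⅓ = -467192/3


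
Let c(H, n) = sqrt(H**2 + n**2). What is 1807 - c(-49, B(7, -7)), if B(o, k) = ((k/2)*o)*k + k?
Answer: 1807 - 7*sqrt(2405)/2 ≈ 1635.4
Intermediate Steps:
B(o, k) = k + o*k**2/2 (B(o, k) = ((k*(1/2))*o)*k + k = ((k/2)*o)*k + k = (k*o/2)*k + k = o*k**2/2 + k = k + o*k**2/2)
1807 - c(-49, B(7, -7)) = 1807 - sqrt((-49)**2 + ((1/2)*(-7)*(2 - 7*7))**2) = 1807 - sqrt(2401 + ((1/2)*(-7)*(2 - 49))**2) = 1807 - sqrt(2401 + ((1/2)*(-7)*(-47))**2) = 1807 - sqrt(2401 + (329/2)**2) = 1807 - sqrt(2401 + 108241/4) = 1807 - sqrt(117845/4) = 1807 - 7*sqrt(2405)/2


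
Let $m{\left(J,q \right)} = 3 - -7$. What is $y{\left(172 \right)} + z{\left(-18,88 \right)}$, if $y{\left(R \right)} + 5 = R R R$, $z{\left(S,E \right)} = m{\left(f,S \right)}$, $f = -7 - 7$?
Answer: $5088453$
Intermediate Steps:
$f = -14$ ($f = -7 - 7 = -14$)
$m{\left(J,q \right)} = 10$ ($m{\left(J,q \right)} = 3 + 7 = 10$)
$z{\left(S,E \right)} = 10$
$y{\left(R \right)} = -5 + R^{3}$ ($y{\left(R \right)} = -5 + R R R = -5 + R^{2} R = -5 + R^{3}$)
$y{\left(172 \right)} + z{\left(-18,88 \right)} = \left(-5 + 172^{3}\right) + 10 = \left(-5 + 5088448\right) + 10 = 5088443 + 10 = 5088453$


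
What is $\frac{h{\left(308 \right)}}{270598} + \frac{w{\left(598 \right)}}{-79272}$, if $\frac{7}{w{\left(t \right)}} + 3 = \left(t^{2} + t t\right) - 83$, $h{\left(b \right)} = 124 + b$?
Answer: $\frac{33919267891}{21246497135856} \approx 0.0015965$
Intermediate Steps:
$w{\left(t \right)} = \frac{7}{-86 + 2 t^{2}}$ ($w{\left(t \right)} = \frac{7}{-3 - \left(83 - t^{2} - t t\right)} = \frac{7}{-3 + \left(\left(t^{2} + t^{2}\right) - 83\right)} = \frac{7}{-3 + \left(2 t^{2} - 83\right)} = \frac{7}{-3 + \left(-83 + 2 t^{2}\right)} = \frac{7}{-86 + 2 t^{2}}$)
$\frac{h{\left(308 \right)}}{270598} + \frac{w{\left(598 \right)}}{-79272} = \frac{124 + 308}{270598} + \frac{\frac{7}{2} \frac{1}{-43 + 598^{2}}}{-79272} = 432 \cdot \frac{1}{270598} + \frac{7}{2 \left(-43 + 357604\right)} \left(- \frac{1}{79272}\right) = \frac{216}{135299} + \frac{7}{2 \cdot 357561} \left(- \frac{1}{79272}\right) = \frac{216}{135299} + \frac{7}{2} \cdot \frac{1}{357561} \left(- \frac{1}{79272}\right) = \frac{216}{135299} + \frac{7}{715122} \left(- \frac{1}{79272}\right) = \frac{216}{135299} - \frac{7}{56689151184} = \frac{33919267891}{21246497135856}$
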